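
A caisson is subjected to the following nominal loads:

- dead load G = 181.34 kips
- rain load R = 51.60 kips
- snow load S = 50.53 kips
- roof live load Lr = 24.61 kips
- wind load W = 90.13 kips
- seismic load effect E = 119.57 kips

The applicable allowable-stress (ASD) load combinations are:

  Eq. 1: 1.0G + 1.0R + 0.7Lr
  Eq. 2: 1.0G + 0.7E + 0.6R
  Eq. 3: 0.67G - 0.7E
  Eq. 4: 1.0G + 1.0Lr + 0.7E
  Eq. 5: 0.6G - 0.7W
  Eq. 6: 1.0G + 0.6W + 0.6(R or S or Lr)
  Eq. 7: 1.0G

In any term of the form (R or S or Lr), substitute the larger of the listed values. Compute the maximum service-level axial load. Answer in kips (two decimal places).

(R or S or Lr) → R = 51.60 kips.
Eq. 1: 1.0(181.34) + 1.0(51.60) + 0.7(24.61) = 181.34 + 51.60 + 17.23 = 250.17
Eq. 2: 1.0(181.34) + 0.7(119.57) + 0.6(51.60) = 181.34 + 83.70 + 30.96 = 296.00
Eq. 3: 0.67(181.34) - 0.7(119.57) = 121.50 - 83.70 = 37.80
Eq. 4: 1.0(181.34) + 1.0(24.61) + 0.7(119.57) = 181.34 + 24.61 + 83.70 = 289.65
Eq. 5: 0.6(181.34) - 0.7(90.13) = 108.80 - 63.09 = 45.71
Eq. 6: 1.0(181.34) + 0.6(90.13) + 0.6(51.60) = 181.34 + 54.08 + 30.96 = 266.38
Eq. 7: 1.0(181.34) = 181.34
The controlling combination is 2, giving 296.00 kips.

296.00 kips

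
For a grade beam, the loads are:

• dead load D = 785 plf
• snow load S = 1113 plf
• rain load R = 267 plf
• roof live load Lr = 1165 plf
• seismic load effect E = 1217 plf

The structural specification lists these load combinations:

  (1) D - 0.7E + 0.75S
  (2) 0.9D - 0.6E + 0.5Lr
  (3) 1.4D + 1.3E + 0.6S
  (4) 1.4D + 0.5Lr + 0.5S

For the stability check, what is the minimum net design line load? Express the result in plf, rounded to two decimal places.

558.80 plf

(1) 1.0(785) - 0.7(1217) + 0.75(1113) = 785.00 - 851.90 + 834.75 = 767.85
(2) 0.9(785) - 0.6(1217) + 0.5(1165) = 706.50 - 730.20 + 582.50 = 558.80
(3) 1.4(785) + 1.3(1217) + 0.6(1113) = 1099.00 + 1582.10 + 667.80 = 3348.90
(4) 1.4(785) + 0.5(1165) + 0.5(1113) = 1099.00 + 582.50 + 556.50 = 2238.00
Combination 2 gives the minimum: 558.80 plf.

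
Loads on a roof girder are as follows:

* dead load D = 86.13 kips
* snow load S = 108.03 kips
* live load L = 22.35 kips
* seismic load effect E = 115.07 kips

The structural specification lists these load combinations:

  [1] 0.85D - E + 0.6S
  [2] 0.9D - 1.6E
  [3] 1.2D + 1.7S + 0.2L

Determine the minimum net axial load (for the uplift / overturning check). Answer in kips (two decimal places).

[1] 0.85(86.13) - 1.0(115.07) + 0.6(108.03) = 73.21 - 115.07 + 64.82 = 22.96
[2] 0.9(86.13) - 1.6(115.07) = -106.60
[3] 1.2(86.13) + 1.7(108.03) + 0.2(22.35) = 103.36 + 183.65 + 4.47 = 291.48
Combination 2 gives the minimum: -106.60 kips.

-106.60 kips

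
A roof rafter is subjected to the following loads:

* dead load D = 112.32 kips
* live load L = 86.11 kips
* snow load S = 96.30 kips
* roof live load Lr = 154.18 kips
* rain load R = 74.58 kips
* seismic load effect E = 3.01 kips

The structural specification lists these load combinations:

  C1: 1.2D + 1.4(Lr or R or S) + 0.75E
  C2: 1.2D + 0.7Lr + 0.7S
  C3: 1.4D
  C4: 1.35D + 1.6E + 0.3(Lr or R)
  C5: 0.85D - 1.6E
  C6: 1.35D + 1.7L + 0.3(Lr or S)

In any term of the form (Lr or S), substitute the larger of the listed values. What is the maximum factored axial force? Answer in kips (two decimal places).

(Lr or R or S) → Lr = 154.18 kips; (Lr or R) → Lr = 154.18 kips; (Lr or S) → Lr = 154.18 kips.
C1: 1.2(112.32) + 1.4(154.18) + 0.75(3.01) = 134.78 + 215.85 + 2.26 = 352.89
C2: 1.2(112.32) + 0.7(154.18) + 0.7(96.30) = 134.78 + 107.93 + 67.41 = 310.12
C3: 1.4(112.32) = 157.25
C4: 1.35(112.32) + 1.6(3.01) + 0.3(154.18) = 151.63 + 4.82 + 46.25 = 202.70
C5: 0.85(112.32) - 1.6(3.01) = 90.66
C6: 1.35(112.32) + 1.7(86.11) + 0.3(154.18) = 151.63 + 146.39 + 46.25 = 344.27
The controlling combination is 1, giving 352.89 kips.

352.89 kips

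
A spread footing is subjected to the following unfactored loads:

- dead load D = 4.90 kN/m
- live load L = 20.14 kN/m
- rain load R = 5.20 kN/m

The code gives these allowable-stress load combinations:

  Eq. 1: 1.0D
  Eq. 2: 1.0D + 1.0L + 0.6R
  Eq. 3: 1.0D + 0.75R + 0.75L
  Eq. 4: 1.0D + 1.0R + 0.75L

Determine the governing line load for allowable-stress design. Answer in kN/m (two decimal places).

Eq. 1: 1.0(4.90) = 4.90
Eq. 2: 1.0(4.90) + 1.0(20.14) + 0.6(5.20) = 28.16
Eq. 3: 1.0(4.90) + 0.75(5.20) + 0.75(20.14) = 23.91
Eq. 4: 1.0(4.90) + 1.0(5.20) + 0.75(20.14) = 25.21
The controlling combination is 2, giving 28.16 kN/m.

28.16 kN/m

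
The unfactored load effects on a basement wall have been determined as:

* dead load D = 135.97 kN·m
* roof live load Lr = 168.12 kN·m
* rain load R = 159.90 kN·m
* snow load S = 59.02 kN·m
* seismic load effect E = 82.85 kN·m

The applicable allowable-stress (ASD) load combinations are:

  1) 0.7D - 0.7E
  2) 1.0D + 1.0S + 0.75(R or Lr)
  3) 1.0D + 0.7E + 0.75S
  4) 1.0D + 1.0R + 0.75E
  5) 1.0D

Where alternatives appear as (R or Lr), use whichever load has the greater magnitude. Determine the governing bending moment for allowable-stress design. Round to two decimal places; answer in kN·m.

358.01 kN·m

(R or Lr) → Lr = 168.12 kN·m.
1) 0.7(135.97) - 0.7(82.85) = 95.18 - 58.00 = 37.18
2) 1.0(135.97) + 1.0(59.02) + 0.75(168.12) = 135.97 + 59.02 + 126.09 = 321.08
3) 1.0(135.97) + 0.7(82.85) + 0.75(59.02) = 238.23
4) 1.0(135.97) + 1.0(159.90) + 0.75(82.85) = 135.97 + 159.90 + 62.14 = 358.01
5) 1.0(135.97) = 135.97
Maximum is from combination 4.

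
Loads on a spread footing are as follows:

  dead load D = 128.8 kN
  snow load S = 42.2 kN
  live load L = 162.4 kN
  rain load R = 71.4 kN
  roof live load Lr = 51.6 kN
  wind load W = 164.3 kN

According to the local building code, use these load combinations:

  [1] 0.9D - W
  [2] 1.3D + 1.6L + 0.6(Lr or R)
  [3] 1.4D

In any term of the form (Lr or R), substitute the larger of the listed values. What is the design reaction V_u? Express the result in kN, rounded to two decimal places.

(Lr or R) → R = 71.4 kN.
[1] 0.9(128.8) - 1.0(164.3) = 115.92 - 164.30 = -48.38
[2] 1.3(128.8) + 1.6(162.4) + 0.6(71.4) = 167.44 + 259.84 + 42.84 = 470.12
[3] 1.4(128.8) = 180.32
The controlling combination is 2, giving 470.12 kN.

470.12 kN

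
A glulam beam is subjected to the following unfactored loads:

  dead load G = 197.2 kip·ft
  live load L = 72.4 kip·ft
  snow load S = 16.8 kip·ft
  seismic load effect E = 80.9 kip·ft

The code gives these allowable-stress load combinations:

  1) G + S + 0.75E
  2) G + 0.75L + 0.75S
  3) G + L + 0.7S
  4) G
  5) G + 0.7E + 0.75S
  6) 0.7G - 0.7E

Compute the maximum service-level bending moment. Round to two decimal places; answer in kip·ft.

281.36 kip·ft

1) 1.0(197.2) + 1.0(16.8) + 0.75(80.9) = 274.68
2) 1.0(197.2) + 0.75(72.4) + 0.75(16.8) = 264.10
3) 1.0(197.2) + 1.0(72.4) + 0.7(16.8) = 281.36
4) 1.0(197.2) = 197.20
5) 1.0(197.2) + 0.7(80.9) + 0.75(16.8) = 266.43
6) 0.7(197.2) - 0.7(80.9) = 81.41
Combination 3 governs: M = 281.36 kip·ft.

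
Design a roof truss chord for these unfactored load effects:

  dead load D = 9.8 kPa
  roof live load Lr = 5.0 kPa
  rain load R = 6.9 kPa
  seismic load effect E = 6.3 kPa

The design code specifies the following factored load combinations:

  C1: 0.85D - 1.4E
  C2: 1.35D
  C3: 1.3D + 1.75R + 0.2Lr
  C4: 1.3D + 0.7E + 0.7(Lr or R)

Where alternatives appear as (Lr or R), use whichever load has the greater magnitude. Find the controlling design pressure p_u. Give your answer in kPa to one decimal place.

(Lr or R) → R = 6.9 kPa.
C1: 0.85(9.8) - 1.4(6.3) = 8.3 - 8.8 = -0.5
C2: 1.35(9.8) = 13.2
C3: 1.3(9.8) + 1.75(6.9) + 0.2(5.0) = 12.7 + 12.1 + 1.0 = 25.8
C4: 1.3(9.8) + 0.7(6.3) + 0.7(6.9) = 22.0
The controlling combination is 3, giving 25.8 kPa.

25.8 kPa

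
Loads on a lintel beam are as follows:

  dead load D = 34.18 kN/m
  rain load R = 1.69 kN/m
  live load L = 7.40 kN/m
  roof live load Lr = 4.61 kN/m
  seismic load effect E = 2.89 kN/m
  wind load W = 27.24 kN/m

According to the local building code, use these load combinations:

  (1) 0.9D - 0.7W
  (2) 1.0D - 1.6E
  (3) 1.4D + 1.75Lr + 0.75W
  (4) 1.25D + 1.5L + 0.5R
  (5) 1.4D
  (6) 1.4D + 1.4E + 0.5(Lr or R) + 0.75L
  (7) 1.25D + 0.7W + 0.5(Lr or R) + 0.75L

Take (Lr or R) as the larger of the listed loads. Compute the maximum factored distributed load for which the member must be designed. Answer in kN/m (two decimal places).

(Lr or R) → Lr = 4.61 kN/m.
(1) 0.9(34.18) - 0.7(27.24) = 30.76 - 19.07 = 11.69
(2) 1.0(34.18) - 1.6(2.89) = 34.18 - 4.62 = 29.56
(3) 1.4(34.18) + 1.75(4.61) + 0.75(27.24) = 47.85 + 8.07 + 20.43 = 76.35
(4) 1.25(34.18) + 1.5(7.40) + 0.5(1.69) = 54.67
(5) 1.4(34.18) = 47.85
(6) 1.4(34.18) + 1.4(2.89) + 0.5(4.61) + 0.75(7.40) = 59.75
(7) 1.25(34.18) + 0.7(27.24) + 0.5(4.61) + 0.75(7.40) = 69.65
Combination 3 governs: w_u = 76.35 kN/m.

76.35 kN/m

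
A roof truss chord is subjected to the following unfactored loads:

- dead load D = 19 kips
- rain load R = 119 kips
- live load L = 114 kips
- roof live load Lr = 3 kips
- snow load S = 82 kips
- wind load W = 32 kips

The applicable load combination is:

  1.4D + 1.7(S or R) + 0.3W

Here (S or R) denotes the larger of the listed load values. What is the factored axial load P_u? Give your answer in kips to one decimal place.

238.5 kips

(S or R) → R = 119 kips.
1.4(19) + 1.7(119) + 0.3(32) = 26.6 + 202.3 + 9.6 = 238.5
P_u = 238.5 kips.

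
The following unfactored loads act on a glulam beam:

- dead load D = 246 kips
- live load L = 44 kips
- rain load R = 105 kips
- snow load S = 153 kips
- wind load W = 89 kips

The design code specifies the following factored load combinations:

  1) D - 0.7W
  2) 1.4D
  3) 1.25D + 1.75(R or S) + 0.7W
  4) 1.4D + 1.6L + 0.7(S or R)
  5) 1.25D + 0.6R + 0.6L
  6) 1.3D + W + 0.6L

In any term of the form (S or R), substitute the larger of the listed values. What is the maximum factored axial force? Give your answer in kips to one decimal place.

(R or S) → S = 153 kips; (S or R) → S = 153 kips.
1) 1.0(246) - 0.7(89) = 246.0 - 62.3 = 183.7
2) 1.4(246) = 344.4
3) 1.25(246) + 1.75(153) + 0.7(89) = 307.5 + 267.8 + 62.3 = 637.6
4) 1.4(246) + 1.6(44) + 0.7(153) = 344.4 + 70.4 + 107.1 = 521.9
5) 1.25(246) + 0.6(105) + 0.6(44) = 307.5 + 63.0 + 26.4 = 396.9
6) 1.3(246) + 1.0(89) + 0.6(44) = 319.8 + 89.0 + 26.4 = 435.2
Maximum is from combination 3.

637.6 kips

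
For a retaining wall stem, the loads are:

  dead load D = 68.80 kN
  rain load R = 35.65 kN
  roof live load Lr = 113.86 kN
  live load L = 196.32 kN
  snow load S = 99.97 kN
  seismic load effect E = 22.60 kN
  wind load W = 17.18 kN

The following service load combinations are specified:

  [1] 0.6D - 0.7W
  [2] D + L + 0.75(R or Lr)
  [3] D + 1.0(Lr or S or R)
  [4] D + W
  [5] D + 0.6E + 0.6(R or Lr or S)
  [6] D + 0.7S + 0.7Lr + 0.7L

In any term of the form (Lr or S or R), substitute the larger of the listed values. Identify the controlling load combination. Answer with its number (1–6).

(R or Lr) → Lr = 113.86 kN; (Lr or S or R) → Lr = 113.86 kN; (R or Lr or S) → Lr = 113.86 kN.
[1] 0.6(68.80) - 0.7(17.18) = 41.28 - 12.03 = 29.25
[2] 1.0(68.80) + 1.0(196.32) + 0.75(113.86) = 68.80 + 196.32 + 85.40 = 350.52
[3] 1.0(68.80) + 1.0(113.86) = 68.80 + 113.86 = 182.66
[4] 1.0(68.80) + 1.0(17.18) = 68.80 + 17.18 = 85.98
[5] 1.0(68.80) + 0.6(22.60) + 0.6(113.86) = 68.80 + 13.56 + 68.32 = 150.68
[6] 1.0(68.80) + 0.7(99.97) + 0.7(113.86) + 0.7(196.32) = 355.91
The largest value is 355.91 kN from combination 6.

Combination 6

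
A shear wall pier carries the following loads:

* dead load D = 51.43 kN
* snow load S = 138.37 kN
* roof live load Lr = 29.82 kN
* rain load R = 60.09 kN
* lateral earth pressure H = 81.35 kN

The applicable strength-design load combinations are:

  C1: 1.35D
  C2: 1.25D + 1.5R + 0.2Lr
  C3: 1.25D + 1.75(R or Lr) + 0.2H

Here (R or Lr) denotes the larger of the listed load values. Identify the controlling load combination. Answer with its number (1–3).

(R or Lr) → R = 60.09 kN.
C1: 1.35(51.43) = 69.43
C2: 1.25(51.43) + 1.5(60.09) + 0.2(29.82) = 160.39
C3: 1.25(51.43) + 1.75(60.09) + 0.2(81.35) = 185.72
The largest value is 185.72 kN from combination 3.

Combination 3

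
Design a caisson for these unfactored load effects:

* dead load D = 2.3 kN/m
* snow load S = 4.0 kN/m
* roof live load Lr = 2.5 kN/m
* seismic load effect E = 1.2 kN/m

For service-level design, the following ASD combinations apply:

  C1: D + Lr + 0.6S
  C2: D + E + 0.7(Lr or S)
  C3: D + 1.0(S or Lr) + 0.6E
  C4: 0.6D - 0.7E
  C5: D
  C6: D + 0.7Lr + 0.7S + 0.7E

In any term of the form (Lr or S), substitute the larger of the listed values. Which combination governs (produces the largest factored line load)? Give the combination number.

Combination 6

(Lr or S) → S = 4.0 kN/m; (S or Lr) → S = 4.0 kN/m.
C1: 1.0(2.3) + 1.0(2.5) + 0.6(4.0) = 2.3 + 2.5 + 2.4 = 7.2
C2: 1.0(2.3) + 1.0(1.2) + 0.7(4.0) = 2.3 + 1.2 + 2.8 = 6.3
C3: 1.0(2.3) + 1.0(4.0) + 0.6(1.2) = 2.3 + 4.0 + 0.7 = 7.0
C4: 0.6(2.3) - 0.7(1.2) = 0.5
C5: 1.0(2.3) = 2.3
C6: 1.0(2.3) + 0.7(2.5) + 0.7(4.0) + 0.7(1.2) = 2.3 + 1.8 + 2.8 + 0.8 = 7.7
The largest value is 7.7 kN/m from combination 6.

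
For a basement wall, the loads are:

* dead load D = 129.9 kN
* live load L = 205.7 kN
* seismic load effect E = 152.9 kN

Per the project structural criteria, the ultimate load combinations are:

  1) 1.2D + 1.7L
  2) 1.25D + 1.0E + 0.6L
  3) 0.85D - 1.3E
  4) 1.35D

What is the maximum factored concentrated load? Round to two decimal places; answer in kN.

1) 1.2(129.9) + 1.7(205.7) = 155.88 + 349.69 = 505.57
2) 1.25(129.9) + 1.0(152.9) + 0.6(205.7) = 162.38 + 152.90 + 123.42 = 438.70
3) 0.85(129.9) - 1.3(152.9) = -88.36
4) 1.35(129.9) = 175.37
The controlling combination is 1, giving 505.57 kN.

505.57 kN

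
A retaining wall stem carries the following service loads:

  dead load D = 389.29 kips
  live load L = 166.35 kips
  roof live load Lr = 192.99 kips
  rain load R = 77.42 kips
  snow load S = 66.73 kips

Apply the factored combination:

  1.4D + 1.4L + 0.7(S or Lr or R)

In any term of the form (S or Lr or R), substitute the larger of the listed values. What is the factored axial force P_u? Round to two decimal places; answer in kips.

912.99 kips

(S or Lr or R) → Lr = 192.99 kips.
1.4(389.29) + 1.4(166.35) + 0.7(192.99) = 545.01 + 232.89 + 135.09 = 912.99
P_u = 912.99 kips.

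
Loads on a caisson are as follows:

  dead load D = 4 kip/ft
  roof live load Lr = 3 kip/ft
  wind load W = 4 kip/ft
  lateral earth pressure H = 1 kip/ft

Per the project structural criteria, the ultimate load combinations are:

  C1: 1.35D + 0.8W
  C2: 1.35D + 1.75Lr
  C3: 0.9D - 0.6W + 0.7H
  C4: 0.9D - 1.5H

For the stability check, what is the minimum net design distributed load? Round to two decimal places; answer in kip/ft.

C1: 1.35(4) + 0.8(4) = 5.40 + 3.20 = 8.60
C2: 1.35(4) + 1.75(3) = 5.40 + 5.25 = 10.65
C3: 0.9(4) - 0.6(4) + 0.7(1) = 3.60 - 2.40 + 0.70 = 1.90
C4: 0.9(4) - 1.5(1) = 3.60 - 1.50 = 2.10
Combination 3 gives the minimum: 1.90 kip/ft.

1.90 kip/ft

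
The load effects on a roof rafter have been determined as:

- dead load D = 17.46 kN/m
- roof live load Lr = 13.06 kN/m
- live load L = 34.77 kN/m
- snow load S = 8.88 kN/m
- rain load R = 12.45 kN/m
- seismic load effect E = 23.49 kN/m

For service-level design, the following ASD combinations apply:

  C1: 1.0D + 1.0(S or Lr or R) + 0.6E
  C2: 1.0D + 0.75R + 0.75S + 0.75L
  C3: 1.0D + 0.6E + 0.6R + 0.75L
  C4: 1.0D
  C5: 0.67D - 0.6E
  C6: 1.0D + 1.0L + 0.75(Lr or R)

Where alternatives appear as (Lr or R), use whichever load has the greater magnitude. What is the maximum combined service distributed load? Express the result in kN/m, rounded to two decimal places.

65.10 kN/m

(S or Lr or R) → Lr = 13.06 kN/m; (Lr or R) → Lr = 13.06 kN/m.
C1: 1.0(17.46) + 1.0(13.06) + 0.6(23.49) = 17.46 + 13.06 + 14.09 = 44.61
C2: 1.0(17.46) + 0.75(12.45) + 0.75(8.88) + 0.75(34.77) = 17.46 + 9.34 + 6.66 + 26.08 = 59.54
C3: 1.0(17.46) + 0.6(23.49) + 0.6(12.45) + 0.75(34.77) = 17.46 + 14.09 + 7.47 + 26.08 = 65.10
C4: 1.0(17.46) = 17.46
C5: 0.67(17.46) - 0.6(23.49) = -2.40
C6: 1.0(17.46) + 1.0(34.77) + 0.75(13.06) = 17.46 + 34.77 + 9.80 = 62.03
Combination 3 governs: w = 65.10 kN/m.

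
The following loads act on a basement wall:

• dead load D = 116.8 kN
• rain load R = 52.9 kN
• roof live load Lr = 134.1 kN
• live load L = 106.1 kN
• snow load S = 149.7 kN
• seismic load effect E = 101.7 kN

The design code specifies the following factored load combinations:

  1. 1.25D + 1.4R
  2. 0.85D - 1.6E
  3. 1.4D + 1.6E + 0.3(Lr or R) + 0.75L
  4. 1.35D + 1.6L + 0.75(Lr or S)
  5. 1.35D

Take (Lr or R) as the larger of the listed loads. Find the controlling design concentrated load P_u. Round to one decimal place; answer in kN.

(Lr or R) → Lr = 134.1 kN; (Lr or S) → S = 149.7 kN.
1. 1.25(116.8) + 1.4(52.9) = 146.0 + 74.1 = 220.1
2. 0.85(116.8) - 1.6(101.7) = 99.3 - 162.7 = -63.4
3. 1.4(116.8) + 1.6(101.7) + 0.3(134.1) + 0.75(106.1) = 163.5 + 162.7 + 40.2 + 79.6 = 446.0
4. 1.35(116.8) + 1.6(106.1) + 0.75(149.7) = 439.7
5. 1.35(116.8) = 157.7
Combination 3 governs: P_u = 446.0 kN.

446.0 kN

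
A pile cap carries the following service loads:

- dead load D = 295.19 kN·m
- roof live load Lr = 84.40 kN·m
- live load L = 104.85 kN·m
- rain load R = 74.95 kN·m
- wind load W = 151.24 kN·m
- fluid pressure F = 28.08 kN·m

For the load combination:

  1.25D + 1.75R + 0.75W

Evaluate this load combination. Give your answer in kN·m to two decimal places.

1.25(295.19) + 1.75(74.95) + 0.75(151.24) = 368.99 + 131.16 + 113.43 = 613.58
M_u = 613.58 kN·m.

613.58 kN·m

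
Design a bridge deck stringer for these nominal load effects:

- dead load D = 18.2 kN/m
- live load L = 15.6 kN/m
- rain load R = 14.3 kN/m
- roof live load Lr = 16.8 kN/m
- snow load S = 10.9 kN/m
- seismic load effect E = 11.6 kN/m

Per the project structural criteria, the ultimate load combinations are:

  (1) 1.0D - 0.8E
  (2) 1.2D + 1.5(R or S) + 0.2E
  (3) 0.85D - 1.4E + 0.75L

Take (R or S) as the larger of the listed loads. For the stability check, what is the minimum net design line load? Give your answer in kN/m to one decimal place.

8.9 kN/m

(R or S) → R = 14.3 kN/m.
(1) 1.0(18.2) - 0.8(11.6) = 18.2 - 9.3 = 8.9
(2) 1.2(18.2) + 1.5(14.3) + 0.2(11.6) = 21.8 + 21.5 + 2.3 = 45.6
(3) 0.85(18.2) - 1.4(11.6) + 0.75(15.6) = 10.9
Combination 1 gives the minimum: 8.9 kN/m.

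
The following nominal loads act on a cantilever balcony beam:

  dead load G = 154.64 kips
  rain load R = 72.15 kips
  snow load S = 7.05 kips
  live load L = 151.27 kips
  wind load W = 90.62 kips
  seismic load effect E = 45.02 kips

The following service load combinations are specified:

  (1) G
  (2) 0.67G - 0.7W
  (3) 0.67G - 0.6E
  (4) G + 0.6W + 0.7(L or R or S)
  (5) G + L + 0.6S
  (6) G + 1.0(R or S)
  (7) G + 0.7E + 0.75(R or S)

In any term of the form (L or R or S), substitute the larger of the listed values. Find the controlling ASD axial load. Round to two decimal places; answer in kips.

314.90 kips

(L or R or S) → L = 151.27 kips; (R or S) → R = 72.15 kips.
(1) 1.0(154.64) = 154.64
(2) 0.67(154.64) - 0.7(90.62) = 40.17
(3) 0.67(154.64) - 0.6(45.02) = 76.60
(4) 1.0(154.64) + 0.6(90.62) + 0.7(151.27) = 314.90
(5) 1.0(154.64) + 1.0(151.27) + 0.6(7.05) = 310.14
(6) 1.0(154.64) + 1.0(72.15) = 226.79
(7) 1.0(154.64) + 0.7(45.02) + 0.75(72.15) = 240.27
Maximum is from combination 4.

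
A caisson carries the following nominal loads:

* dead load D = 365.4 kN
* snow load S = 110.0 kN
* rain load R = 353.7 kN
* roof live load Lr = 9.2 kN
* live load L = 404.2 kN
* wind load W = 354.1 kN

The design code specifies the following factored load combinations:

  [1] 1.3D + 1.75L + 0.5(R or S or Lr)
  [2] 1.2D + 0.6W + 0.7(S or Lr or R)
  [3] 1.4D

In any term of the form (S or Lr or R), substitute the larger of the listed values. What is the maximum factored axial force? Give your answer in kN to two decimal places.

(R or S or Lr) → R = 353.7 kN; (S or Lr or R) → R = 353.7 kN.
[1] 1.3(365.4) + 1.75(404.2) + 0.5(353.7) = 1359.22
[2] 1.2(365.4) + 0.6(354.1) + 0.7(353.7) = 898.53
[3] 1.4(365.4) = 511.56
The controlling combination is 1, giving 1359.22 kN.

1359.22 kN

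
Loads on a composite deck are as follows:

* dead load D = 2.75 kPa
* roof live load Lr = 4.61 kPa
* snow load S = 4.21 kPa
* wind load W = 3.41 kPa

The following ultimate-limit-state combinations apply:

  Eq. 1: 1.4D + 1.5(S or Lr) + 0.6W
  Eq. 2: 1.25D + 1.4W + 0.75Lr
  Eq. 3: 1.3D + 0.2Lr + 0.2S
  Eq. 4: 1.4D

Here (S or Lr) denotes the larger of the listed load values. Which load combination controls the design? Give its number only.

Combination 1

(S or Lr) → Lr = 4.61 kPa.
Eq. 1: 1.4(2.75) + 1.5(4.61) + 0.6(3.41) = 12.81
Eq. 2: 1.25(2.75) + 1.4(3.41) + 0.75(4.61) = 3.44 + 4.77 + 3.46 = 11.67
Eq. 3: 1.3(2.75) + 0.2(4.61) + 0.2(4.21) = 3.58 + 0.92 + 0.84 = 5.34
Eq. 4: 1.4(2.75) = 3.85
The largest value is 12.81 kPa from combination 1.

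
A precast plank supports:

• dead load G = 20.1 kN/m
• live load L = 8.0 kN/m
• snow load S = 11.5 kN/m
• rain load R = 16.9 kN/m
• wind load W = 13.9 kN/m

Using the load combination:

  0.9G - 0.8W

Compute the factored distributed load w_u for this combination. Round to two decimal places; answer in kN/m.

0.9(20.1) - 0.8(13.9) = 6.97
w_u = 6.97 kN/m.

6.97 kN/m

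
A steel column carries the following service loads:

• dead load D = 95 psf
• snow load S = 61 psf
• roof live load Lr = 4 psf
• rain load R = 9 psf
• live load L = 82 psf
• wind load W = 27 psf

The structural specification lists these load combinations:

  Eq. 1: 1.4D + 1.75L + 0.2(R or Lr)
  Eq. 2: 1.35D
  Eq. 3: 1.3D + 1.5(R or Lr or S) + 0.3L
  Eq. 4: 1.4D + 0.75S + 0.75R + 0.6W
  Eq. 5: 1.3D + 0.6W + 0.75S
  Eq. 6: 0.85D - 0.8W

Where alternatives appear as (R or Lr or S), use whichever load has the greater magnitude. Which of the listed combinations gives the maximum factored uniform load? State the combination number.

(R or Lr) → R = 9 psf; (R or Lr or S) → S = 61 psf.
Eq. 1: 1.4(95) + 1.75(82) + 0.2(9) = 133.0 + 143.5 + 1.8 = 278.3
Eq. 2: 1.35(95) = 128.3
Eq. 3: 1.3(95) + 1.5(61) + 0.3(82) = 123.5 + 91.5 + 24.6 = 239.6
Eq. 4: 1.4(95) + 0.75(61) + 0.75(9) + 0.6(27) = 201.7
Eq. 5: 1.3(95) + 0.6(27) + 0.75(61) = 123.5 + 16.2 + 45.8 = 185.5
Eq. 6: 0.85(95) - 0.8(27) = 80.8 - 21.6 = 59.2
The largest value is 278.3 psf from combination 1.

Combination 1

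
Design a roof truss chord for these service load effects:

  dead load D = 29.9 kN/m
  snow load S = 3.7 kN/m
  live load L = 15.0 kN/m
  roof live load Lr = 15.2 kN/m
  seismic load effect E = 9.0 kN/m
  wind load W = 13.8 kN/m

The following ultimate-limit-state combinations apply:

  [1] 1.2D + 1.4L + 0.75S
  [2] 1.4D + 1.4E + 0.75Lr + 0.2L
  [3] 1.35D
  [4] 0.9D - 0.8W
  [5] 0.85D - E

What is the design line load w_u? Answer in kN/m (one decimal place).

[1] 1.2(29.9) + 1.4(15.0) + 0.75(3.7) = 35.9 + 21.0 + 2.8 = 59.7
[2] 1.4(29.9) + 1.4(9.0) + 0.75(15.2) + 0.2(15.0) = 41.9 + 12.6 + 11.4 + 3.0 = 68.9
[3] 1.35(29.9) = 40.4
[4] 0.9(29.9) - 0.8(13.8) = 26.9 - 11.0 = 15.9
[5] 0.85(29.9) - 1.0(9.0) = 25.4 - 9.0 = 16.4
The controlling combination is 2, giving 68.9 kN/m.

68.9 kN/m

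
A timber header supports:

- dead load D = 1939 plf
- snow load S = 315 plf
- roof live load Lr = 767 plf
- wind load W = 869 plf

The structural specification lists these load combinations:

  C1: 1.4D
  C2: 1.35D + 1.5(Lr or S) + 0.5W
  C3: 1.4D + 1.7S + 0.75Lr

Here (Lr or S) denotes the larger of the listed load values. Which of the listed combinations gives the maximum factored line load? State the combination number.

(Lr or S) → Lr = 767 plf.
C1: 1.4(1939) = 2714.60
C2: 1.35(1939) + 1.5(767) + 0.5(869) = 2617.65 + 1150.50 + 434.50 = 4202.65
C3: 1.4(1939) + 1.7(315) + 0.75(767) = 2714.60 + 535.50 + 575.25 = 3825.35
The largest value is 4202.65 plf from combination 2.

Combination 2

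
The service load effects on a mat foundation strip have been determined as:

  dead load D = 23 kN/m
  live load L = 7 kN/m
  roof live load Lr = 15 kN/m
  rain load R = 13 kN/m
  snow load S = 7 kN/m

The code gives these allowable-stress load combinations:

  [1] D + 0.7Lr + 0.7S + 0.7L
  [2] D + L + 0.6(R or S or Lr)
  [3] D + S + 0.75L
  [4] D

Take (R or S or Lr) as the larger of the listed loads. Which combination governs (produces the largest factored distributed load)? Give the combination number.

Combination 1

(R or S or Lr) → Lr = 15 kN/m.
[1] 1.0(23) + 0.7(15) + 0.7(7) + 0.7(7) = 43.3
[2] 1.0(23) + 1.0(7) + 0.6(15) = 39.0
[3] 1.0(23) + 1.0(7) + 0.75(7) = 35.3
[4] 1.0(23) = 23.0
The largest value is 43.3 kN/m from combination 1.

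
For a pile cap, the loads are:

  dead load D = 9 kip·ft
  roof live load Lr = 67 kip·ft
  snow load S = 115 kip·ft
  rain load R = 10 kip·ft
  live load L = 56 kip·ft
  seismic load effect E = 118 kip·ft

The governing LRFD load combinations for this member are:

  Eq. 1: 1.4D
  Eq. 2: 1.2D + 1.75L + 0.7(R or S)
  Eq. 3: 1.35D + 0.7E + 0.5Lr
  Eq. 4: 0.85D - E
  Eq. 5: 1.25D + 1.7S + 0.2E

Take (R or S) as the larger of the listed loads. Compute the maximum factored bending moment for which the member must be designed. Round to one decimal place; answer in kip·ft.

230.4 kip·ft

(R or S) → S = 115 kip·ft.
Eq. 1: 1.4(9) = 12.6
Eq. 2: 1.2(9) + 1.75(56) + 0.7(115) = 10.8 + 98.0 + 80.5 = 189.3
Eq. 3: 1.35(9) + 0.7(118) + 0.5(67) = 12.2 + 82.6 + 33.5 = 128.3
Eq. 4: 0.85(9) - 1.0(118) = -110.4
Eq. 5: 1.25(9) + 1.7(115) + 0.2(118) = 11.3 + 195.5 + 23.6 = 230.4
Combination 5 governs: M_u = 230.4 kip·ft.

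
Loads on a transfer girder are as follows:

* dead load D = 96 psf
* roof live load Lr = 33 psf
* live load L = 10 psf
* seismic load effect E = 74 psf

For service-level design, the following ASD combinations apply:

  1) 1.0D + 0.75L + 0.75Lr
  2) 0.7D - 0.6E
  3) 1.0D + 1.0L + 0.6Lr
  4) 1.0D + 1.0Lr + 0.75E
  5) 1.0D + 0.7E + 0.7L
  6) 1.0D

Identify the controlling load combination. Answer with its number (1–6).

Combination 4

1) 1.0(96) + 0.75(10) + 0.75(33) = 128.3
2) 0.7(96) - 0.6(74) = 22.8
3) 1.0(96) + 1.0(10) + 0.6(33) = 125.8
4) 1.0(96) + 1.0(33) + 0.75(74) = 184.5
5) 1.0(96) + 0.7(74) + 0.7(10) = 154.8
6) 1.0(96) = 96.0
The largest value is 184.5 psf from combination 4.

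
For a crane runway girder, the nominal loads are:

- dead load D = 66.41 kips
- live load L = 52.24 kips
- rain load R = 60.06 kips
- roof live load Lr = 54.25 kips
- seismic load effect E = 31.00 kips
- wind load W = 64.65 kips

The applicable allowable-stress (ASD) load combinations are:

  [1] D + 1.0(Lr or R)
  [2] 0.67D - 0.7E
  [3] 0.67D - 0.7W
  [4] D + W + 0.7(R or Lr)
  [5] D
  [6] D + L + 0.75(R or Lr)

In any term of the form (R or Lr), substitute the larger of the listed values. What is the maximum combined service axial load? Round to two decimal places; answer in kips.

173.10 kips

(Lr or R) → R = 60.06 kips; (R or Lr) → R = 60.06 kips.
[1] 1.0(66.41) + 1.0(60.06) = 66.41 + 60.06 = 126.47
[2] 0.67(66.41) - 0.7(31.00) = 44.49 - 21.70 = 22.79
[3] 0.67(66.41) - 0.7(64.65) = -0.76
[4] 1.0(66.41) + 1.0(64.65) + 0.7(60.06) = 66.41 + 64.65 + 42.04 = 173.10
[5] 1.0(66.41) = 66.41
[6] 1.0(66.41) + 1.0(52.24) + 0.75(60.06) = 66.41 + 52.24 + 45.05 = 163.70
Maximum is from combination 4.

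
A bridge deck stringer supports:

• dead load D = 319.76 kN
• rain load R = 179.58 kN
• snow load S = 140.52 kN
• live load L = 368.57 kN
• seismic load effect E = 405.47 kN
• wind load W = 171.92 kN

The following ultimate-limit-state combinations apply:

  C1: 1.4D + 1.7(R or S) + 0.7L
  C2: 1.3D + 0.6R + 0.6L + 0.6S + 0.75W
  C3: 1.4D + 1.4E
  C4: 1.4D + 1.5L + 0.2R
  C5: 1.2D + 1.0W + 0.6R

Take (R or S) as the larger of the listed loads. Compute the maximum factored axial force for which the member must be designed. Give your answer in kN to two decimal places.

1036.44 kN

(R or S) → R = 179.58 kN.
C1: 1.4(319.76) + 1.7(179.58) + 0.7(368.57) = 447.66 + 305.29 + 258.00 = 1010.95
C2: 1.3(319.76) + 0.6(179.58) + 0.6(368.57) + 0.6(140.52) + 0.75(171.92) = 415.69 + 107.75 + 221.14 + 84.31 + 128.94 = 957.83
C3: 1.4(319.76) + 1.4(405.47) = 447.66 + 567.66 = 1015.32
C4: 1.4(319.76) + 1.5(368.57) + 0.2(179.58) = 447.66 + 552.86 + 35.92 = 1036.44
C5: 1.2(319.76) + 1.0(171.92) + 0.6(179.58) = 383.71 + 171.92 + 107.75 = 663.38
Maximum is from combination 4.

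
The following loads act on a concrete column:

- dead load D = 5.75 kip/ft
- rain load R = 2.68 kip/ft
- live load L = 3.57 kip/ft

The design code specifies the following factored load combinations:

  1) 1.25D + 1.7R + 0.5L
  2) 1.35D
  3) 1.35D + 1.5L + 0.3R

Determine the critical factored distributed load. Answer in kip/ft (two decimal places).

1) 1.25(5.75) + 1.7(2.68) + 0.5(3.57) = 13.53
2) 1.35(5.75) = 7.76
3) 1.35(5.75) + 1.5(3.57) + 0.3(2.68) = 7.76 + 5.36 + 0.80 = 13.92
The controlling combination is 3, giving 13.92 kip/ft.

13.92 kip/ft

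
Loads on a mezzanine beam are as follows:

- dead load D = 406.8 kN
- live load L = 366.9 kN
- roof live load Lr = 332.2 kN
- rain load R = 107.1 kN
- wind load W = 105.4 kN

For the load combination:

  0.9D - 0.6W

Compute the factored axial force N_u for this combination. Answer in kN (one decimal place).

302.9 kN

0.9(406.8) - 0.6(105.4) = 366.1 - 63.2 = 302.9
N_u = 302.9 kN.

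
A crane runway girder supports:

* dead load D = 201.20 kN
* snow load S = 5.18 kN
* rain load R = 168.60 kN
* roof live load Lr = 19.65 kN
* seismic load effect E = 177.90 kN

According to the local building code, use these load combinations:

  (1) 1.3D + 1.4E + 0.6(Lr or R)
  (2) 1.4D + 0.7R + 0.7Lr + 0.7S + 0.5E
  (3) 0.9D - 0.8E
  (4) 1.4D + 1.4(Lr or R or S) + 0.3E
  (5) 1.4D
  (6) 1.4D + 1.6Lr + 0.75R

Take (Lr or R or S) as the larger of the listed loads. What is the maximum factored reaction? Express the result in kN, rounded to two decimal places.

611.78 kN

(Lr or R) → R = 168.60 kN; (Lr or R or S) → R = 168.60 kN.
(1) 1.3(201.20) + 1.4(177.90) + 0.6(168.60) = 261.56 + 249.06 + 101.16 = 611.78
(2) 1.4(201.20) + 0.7(168.60) + 0.7(19.65) + 0.7(5.18) + 0.5(177.90) = 506.03
(3) 0.9(201.20) - 0.8(177.90) = 181.08 - 142.32 = 38.76
(4) 1.4(201.20) + 1.4(168.60) + 0.3(177.90) = 281.68 + 236.04 + 53.37 = 571.09
(5) 1.4(201.20) = 281.68
(6) 1.4(201.20) + 1.6(19.65) + 0.75(168.60) = 281.68 + 31.44 + 126.45 = 439.57
Maximum is from combination 1.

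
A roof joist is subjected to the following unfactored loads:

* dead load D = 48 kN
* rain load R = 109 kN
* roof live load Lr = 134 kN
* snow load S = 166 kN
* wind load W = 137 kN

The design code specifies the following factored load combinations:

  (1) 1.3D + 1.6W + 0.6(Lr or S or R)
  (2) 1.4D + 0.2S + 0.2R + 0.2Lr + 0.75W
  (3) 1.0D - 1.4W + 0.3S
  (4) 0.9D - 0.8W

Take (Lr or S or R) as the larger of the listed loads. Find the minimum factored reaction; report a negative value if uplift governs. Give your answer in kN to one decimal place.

-94.0 kN

(Lr or S or R) → S = 166 kN.
(1) 1.3(48) + 1.6(137) + 0.6(166) = 381.2
(2) 1.4(48) + 0.2(166) + 0.2(109) + 0.2(134) + 0.75(137) = 251.8
(3) 1.0(48) - 1.4(137) + 0.3(166) = -94.0
(4) 0.9(48) - 0.8(137) = -66.4
Combination 3 gives the minimum: -94.0 kN.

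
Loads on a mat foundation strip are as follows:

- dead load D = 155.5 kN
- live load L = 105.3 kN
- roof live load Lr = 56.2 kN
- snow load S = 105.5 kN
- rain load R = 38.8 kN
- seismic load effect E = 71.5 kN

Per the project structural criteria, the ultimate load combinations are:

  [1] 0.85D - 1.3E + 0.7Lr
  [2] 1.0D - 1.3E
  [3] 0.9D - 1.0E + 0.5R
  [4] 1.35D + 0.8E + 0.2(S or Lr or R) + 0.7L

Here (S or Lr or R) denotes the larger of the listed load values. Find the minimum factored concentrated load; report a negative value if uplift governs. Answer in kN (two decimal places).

62.55 kN

(S or Lr or R) → S = 105.5 kN.
[1] 0.85(155.5) - 1.3(71.5) + 0.7(56.2) = 132.18 - 92.95 + 39.34 = 78.57
[2] 1.0(155.5) - 1.3(71.5) = 155.50 - 92.95 = 62.55
[3] 0.9(155.5) - 1.0(71.5) + 0.5(38.8) = 139.95 - 71.50 + 19.40 = 87.85
[4] 1.35(155.5) + 0.8(71.5) + 0.2(105.5) + 0.7(105.3) = 209.93 + 57.20 + 21.10 + 73.71 = 361.94
Combination 2 gives the minimum: 62.55 kN.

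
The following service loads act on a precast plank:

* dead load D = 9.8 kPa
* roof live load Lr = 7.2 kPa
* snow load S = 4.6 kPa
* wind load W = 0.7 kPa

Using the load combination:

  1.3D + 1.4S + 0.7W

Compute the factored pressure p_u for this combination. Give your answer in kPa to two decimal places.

1.3(9.8) + 1.4(4.6) + 0.7(0.7) = 12.74 + 6.44 + 0.49 = 19.67
p_u = 19.67 kPa.

19.67 kPa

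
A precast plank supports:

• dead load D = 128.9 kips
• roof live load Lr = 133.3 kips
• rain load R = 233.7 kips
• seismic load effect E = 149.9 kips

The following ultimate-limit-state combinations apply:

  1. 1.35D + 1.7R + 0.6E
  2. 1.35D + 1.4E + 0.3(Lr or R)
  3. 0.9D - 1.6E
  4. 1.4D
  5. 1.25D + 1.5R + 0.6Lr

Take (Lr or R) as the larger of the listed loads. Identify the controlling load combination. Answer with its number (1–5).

Combination 1

(Lr or R) → R = 233.7 kips.
1. 1.35(128.9) + 1.7(233.7) + 0.6(149.9) = 174.02 + 397.29 + 89.94 = 661.25
2. 1.35(128.9) + 1.4(149.9) + 0.3(233.7) = 174.02 + 209.86 + 70.11 = 453.99
3. 0.9(128.9) - 1.6(149.9) = 116.01 - 239.84 = -123.83
4. 1.4(128.9) = 180.46
5. 1.25(128.9) + 1.5(233.7) + 0.6(133.3) = 161.13 + 350.55 + 79.98 = 591.66
The largest value is 661.25 kips from combination 1.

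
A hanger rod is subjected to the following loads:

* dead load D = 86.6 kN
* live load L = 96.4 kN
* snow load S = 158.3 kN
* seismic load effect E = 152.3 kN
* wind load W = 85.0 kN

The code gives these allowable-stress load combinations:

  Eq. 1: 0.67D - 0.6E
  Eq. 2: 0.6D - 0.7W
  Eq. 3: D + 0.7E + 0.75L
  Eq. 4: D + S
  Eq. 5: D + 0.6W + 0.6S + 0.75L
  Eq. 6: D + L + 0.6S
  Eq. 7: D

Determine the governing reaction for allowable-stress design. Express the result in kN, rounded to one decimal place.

304.9 kN

Eq. 1: 0.67(86.6) - 0.6(152.3) = -33.4
Eq. 2: 0.6(86.6) - 0.7(85.0) = -7.5
Eq. 3: 1.0(86.6) + 0.7(152.3) + 0.75(96.4) = 265.5
Eq. 4: 1.0(86.6) + 1.0(158.3) = 244.9
Eq. 5: 1.0(86.6) + 0.6(85.0) + 0.6(158.3) + 0.75(96.4) = 304.9
Eq. 6: 1.0(86.6) + 1.0(96.4) + 0.6(158.3) = 278.0
Eq. 7: 1.0(86.6) = 86.6
The controlling combination is 5, giving 304.9 kN.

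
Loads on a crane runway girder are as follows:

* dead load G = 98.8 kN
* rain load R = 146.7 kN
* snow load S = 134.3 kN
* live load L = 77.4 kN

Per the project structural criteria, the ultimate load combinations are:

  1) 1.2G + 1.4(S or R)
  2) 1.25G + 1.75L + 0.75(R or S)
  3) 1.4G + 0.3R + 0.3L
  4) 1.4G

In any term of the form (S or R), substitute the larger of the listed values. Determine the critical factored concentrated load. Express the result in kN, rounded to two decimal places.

(S or R) → R = 146.7 kN; (R or S) → R = 146.7 kN.
1) 1.2(98.8) + 1.4(146.7) = 118.56 + 205.38 = 323.94
2) 1.25(98.8) + 1.75(77.4) + 0.75(146.7) = 123.50 + 135.45 + 110.03 = 368.98
3) 1.4(98.8) + 0.3(146.7) + 0.3(77.4) = 138.32 + 44.01 + 23.22 = 205.55
4) 1.4(98.8) = 138.32
Combination 2 governs: P_u = 368.98 kN.

368.98 kN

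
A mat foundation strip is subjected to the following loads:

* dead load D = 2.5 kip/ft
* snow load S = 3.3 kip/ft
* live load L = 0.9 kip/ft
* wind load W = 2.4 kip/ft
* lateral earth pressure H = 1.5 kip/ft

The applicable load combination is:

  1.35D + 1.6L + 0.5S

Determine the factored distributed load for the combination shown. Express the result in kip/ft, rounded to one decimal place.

1.35(2.5) + 1.6(0.9) + 0.5(3.3) = 3.4 + 1.4 + 1.7 = 6.5
w_u = 6.5 kip/ft.

6.5 kip/ft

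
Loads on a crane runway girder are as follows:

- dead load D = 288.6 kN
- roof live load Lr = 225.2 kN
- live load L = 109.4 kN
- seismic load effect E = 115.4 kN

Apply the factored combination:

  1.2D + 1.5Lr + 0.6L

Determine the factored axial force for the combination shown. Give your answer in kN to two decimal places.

1.2(288.6) + 1.5(225.2) + 0.6(109.4) = 346.32 + 337.80 + 65.64 = 749.76
N_u = 749.76 kN.

749.76 kN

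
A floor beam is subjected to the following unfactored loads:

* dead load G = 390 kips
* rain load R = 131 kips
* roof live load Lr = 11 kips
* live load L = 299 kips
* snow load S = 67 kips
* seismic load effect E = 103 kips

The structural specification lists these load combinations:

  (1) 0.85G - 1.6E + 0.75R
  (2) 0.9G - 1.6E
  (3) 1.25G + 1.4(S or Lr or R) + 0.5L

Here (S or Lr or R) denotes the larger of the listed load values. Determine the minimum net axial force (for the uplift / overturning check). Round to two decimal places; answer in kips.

(S or Lr or R) → R = 131 kips.
(1) 0.85(390) - 1.6(103) + 0.75(131) = 264.95
(2) 0.9(390) - 1.6(103) = 186.20
(3) 1.25(390) + 1.4(131) + 0.5(299) = 820.40
Combination 2 gives the minimum: 186.20 kips.

186.20 kips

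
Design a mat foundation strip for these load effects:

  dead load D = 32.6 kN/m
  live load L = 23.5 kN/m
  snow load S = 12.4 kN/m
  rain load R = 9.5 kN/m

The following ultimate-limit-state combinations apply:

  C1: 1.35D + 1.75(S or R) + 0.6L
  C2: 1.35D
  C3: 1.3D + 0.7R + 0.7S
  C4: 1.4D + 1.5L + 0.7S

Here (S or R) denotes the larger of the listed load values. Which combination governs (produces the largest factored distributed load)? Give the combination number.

Combination 4

(S or R) → S = 12.4 kN/m.
C1: 1.35(32.6) + 1.75(12.4) + 0.6(23.5) = 79.8
C2: 1.35(32.6) = 44.0
C3: 1.3(32.6) + 0.7(9.5) + 0.7(12.4) = 57.7
C4: 1.4(32.6) + 1.5(23.5) + 0.7(12.4) = 89.6
The largest value is 89.6 kN/m from combination 4.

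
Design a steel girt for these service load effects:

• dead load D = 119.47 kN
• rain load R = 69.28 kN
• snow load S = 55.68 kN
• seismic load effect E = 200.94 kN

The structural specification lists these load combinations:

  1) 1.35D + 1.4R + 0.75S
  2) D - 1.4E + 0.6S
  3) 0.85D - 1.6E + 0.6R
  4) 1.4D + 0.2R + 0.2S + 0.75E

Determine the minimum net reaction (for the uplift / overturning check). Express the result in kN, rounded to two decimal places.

1) 1.35(119.47) + 1.4(69.28) + 0.75(55.68) = 300.04
2) 1.0(119.47) - 1.4(200.94) + 0.6(55.68) = 119.47 - 281.32 + 33.41 = -128.44
3) 0.85(119.47) - 1.6(200.94) + 0.6(69.28) = -178.39
4) 1.4(119.47) + 0.2(69.28) + 0.2(55.68) + 0.75(200.94) = 342.96
Combination 3 gives the minimum: -178.39 kN.

-178.39 kN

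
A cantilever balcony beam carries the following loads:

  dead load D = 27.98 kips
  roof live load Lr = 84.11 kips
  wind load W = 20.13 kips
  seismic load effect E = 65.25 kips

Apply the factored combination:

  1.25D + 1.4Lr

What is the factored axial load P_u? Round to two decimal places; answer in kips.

152.73 kips

1.25(27.98) + 1.4(84.11) = 152.73
P_u = 152.73 kips.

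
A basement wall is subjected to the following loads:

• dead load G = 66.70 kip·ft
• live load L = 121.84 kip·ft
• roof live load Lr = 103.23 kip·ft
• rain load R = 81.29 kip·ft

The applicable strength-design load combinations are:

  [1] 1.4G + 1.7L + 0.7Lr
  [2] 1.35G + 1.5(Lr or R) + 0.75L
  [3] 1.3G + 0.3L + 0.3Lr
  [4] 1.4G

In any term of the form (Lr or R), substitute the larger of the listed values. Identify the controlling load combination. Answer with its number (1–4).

(Lr or R) → Lr = 103.23 kip·ft.
[1] 1.4(66.70) + 1.7(121.84) + 0.7(103.23) = 93.38 + 207.13 + 72.26 = 372.77
[2] 1.35(66.70) + 1.5(103.23) + 0.75(121.84) = 336.27
[3] 1.3(66.70) + 0.3(121.84) + 0.3(103.23) = 86.71 + 36.55 + 30.97 = 154.23
[4] 1.4(66.70) = 93.38
The largest value is 372.77 kip·ft from combination 1.

Combination 1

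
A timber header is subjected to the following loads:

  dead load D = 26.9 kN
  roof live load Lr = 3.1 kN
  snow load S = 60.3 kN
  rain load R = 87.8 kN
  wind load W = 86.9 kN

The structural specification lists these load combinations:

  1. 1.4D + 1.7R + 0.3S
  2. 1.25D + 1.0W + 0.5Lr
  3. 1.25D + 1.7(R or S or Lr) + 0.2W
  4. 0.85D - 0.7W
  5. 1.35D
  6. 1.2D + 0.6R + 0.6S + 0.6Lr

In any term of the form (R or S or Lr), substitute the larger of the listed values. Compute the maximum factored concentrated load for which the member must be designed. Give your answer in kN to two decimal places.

(R or S or Lr) → R = 87.8 kN.
1. 1.4(26.9) + 1.7(87.8) + 0.3(60.3) = 205.01
2. 1.25(26.9) + 1.0(86.9) + 0.5(3.1) = 122.08
3. 1.25(26.9) + 1.7(87.8) + 0.2(86.9) = 200.27
4. 0.85(26.9) - 0.7(86.9) = -37.97
5. 1.35(26.9) = 36.32
6. 1.2(26.9) + 0.6(87.8) + 0.6(60.3) + 0.6(3.1) = 123.00
The controlling combination is 1, giving 205.01 kN.

205.01 kN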